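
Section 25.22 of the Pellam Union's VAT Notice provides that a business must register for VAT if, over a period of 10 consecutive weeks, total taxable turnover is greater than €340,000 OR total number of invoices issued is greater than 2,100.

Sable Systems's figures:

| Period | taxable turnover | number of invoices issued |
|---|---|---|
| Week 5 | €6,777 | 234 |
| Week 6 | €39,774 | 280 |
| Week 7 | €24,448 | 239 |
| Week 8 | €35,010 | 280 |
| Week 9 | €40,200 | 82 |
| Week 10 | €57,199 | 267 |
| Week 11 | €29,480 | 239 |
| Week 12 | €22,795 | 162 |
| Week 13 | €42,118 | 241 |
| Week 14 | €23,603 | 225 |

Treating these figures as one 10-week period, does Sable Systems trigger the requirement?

Yes

Total taxable turnover: €6,777 + €39,774 + €24,448 + €35,010 + €40,200 + €57,199 + €29,480 + €22,795 + €42,118 + €23,603 = €321,404 (≤ €340,000).
Total number of invoices issued: 234 + 280 + 239 + 280 + 82 + 267 + 239 + 162 + 241 + 225 = 2,249 (> 2,100).
The test is 'or': at least one threshold is exceeded.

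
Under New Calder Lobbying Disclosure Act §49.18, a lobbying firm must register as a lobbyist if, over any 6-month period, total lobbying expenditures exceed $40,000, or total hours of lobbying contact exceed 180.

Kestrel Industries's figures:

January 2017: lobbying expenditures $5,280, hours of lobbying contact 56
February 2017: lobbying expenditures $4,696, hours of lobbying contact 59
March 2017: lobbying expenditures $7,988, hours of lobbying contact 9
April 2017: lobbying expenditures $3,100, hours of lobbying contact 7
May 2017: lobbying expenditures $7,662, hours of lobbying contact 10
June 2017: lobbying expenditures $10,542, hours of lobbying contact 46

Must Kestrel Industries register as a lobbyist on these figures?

Yes

Total lobbying expenditures: $5,280 + $4,696 + $7,988 + $3,100 + $7,662 + $10,542 = $39,268 (≤ $40,000).
Total hours of lobbying contact: 56 + 59 + 9 + 7 + 10 + 46 = 187 (> 180).
The test is 'or': at least one threshold is exceeded.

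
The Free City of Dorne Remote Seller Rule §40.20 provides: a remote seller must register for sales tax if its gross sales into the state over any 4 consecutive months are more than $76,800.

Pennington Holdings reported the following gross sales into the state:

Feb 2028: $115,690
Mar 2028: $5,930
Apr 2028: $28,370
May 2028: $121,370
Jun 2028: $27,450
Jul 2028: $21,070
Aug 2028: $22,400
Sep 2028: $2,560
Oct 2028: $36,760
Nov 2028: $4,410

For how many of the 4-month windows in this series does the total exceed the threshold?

Feb 2028–May 2028: $115,690 + $5,930 + $28,370 + $121,370 = $271,360 (over)
Mar 2028–Jun 2028: $5,930 + $28,370 + $121,370 + $27,450 = $183,120 (over)
Apr 2028–Jul 2028: $28,370 + $121,370 + $27,450 + $21,070 = $198,260 (over)
May 2028–Aug 2028: $121,370 + $27,450 + $21,070 + $22,400 = $192,290 (over)
Jun 2028–Sep 2028: $27,450 + $21,070 + $22,400 + $2,560 = $73,480 (under)
Jul 2028–Oct 2028: $21,070 + $22,400 + $2,560 + $36,760 = $82,790 (over)
Aug 2028–Nov 2028: $22,400 + $2,560 + $36,760 + $4,410 = $66,130 (under)
5 windows exceed the threshold.

5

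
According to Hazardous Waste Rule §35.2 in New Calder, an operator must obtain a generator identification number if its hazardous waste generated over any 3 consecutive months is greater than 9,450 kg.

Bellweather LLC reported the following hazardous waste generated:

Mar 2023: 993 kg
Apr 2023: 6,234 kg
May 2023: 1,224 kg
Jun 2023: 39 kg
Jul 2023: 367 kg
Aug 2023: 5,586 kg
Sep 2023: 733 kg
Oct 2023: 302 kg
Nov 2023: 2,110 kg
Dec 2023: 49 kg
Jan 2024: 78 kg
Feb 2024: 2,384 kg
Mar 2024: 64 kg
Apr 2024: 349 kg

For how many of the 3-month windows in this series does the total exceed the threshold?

Mar 2023–May 2023: 993 kg + 6,234 kg + 1,224 kg = 8,451 kg (under)
Apr 2023–Jun 2023: 6,234 kg + 1,224 kg + 39 kg = 7,497 kg (under)
May 2023–Jul 2023: 1,224 kg + 39 kg + 367 kg = 1,630 kg (under)
Jun 2023–Aug 2023: 39 kg + 367 kg + 5,586 kg = 5,992 kg (under)
Jul 2023–Sep 2023: 367 kg + 5,586 kg + 733 kg = 6,686 kg (under)
Aug 2023–Oct 2023: 5,586 kg + 733 kg + 302 kg = 6,621 kg (under)
Sep 2023–Nov 2023: 733 kg + 302 kg + 2,110 kg = 3,145 kg (under)
Oct 2023–Dec 2023: 302 kg + 2,110 kg + 49 kg = 2,461 kg (under)
Nov 2023–Jan 2024: 2,110 kg + 49 kg + 78 kg = 2,237 kg (under)
Dec 2023–Feb 2024: 49 kg + 78 kg + 2,384 kg = 2,511 kg (under)
Jan 2024–Mar 2024: 78 kg + 2,384 kg + 64 kg = 2,526 kg (under)
Feb 2024–Apr 2024: 2,384 kg + 64 kg + 349 kg = 2,797 kg (under)
0 windows exceed the threshold.

0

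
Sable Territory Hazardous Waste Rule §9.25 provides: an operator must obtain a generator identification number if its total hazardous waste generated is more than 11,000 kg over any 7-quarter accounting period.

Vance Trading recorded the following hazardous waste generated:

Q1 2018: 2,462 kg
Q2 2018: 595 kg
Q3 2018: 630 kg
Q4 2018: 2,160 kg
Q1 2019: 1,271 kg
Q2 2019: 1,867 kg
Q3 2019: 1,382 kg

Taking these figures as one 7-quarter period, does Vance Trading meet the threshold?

No

Total hazardous waste generated: 2,462 kg + 595 kg + 630 kg + 2,160 kg + 1,271 kg + 1,867 kg + 1,382 kg = 10,367 kg.
10,367 kg ≤ 11,000 kg, so the threshold is not exceeded.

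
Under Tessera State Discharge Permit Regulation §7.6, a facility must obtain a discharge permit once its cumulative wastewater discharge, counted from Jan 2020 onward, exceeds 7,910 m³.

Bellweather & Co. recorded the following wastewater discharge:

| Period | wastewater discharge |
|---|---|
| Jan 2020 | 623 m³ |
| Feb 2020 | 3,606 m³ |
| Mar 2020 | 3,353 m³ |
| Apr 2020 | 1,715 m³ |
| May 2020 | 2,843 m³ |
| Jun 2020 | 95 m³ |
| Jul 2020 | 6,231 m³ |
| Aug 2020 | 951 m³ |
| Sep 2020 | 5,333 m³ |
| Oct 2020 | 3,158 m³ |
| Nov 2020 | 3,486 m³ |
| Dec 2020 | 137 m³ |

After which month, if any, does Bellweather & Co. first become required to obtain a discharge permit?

Through Jan 2020: 623 m³
Through Feb 2020: 4,229 m³
Through Mar 2020: 7,582 m³
Through Apr 2020: 9,297 m³ ← exceeds threshold

Apr 2020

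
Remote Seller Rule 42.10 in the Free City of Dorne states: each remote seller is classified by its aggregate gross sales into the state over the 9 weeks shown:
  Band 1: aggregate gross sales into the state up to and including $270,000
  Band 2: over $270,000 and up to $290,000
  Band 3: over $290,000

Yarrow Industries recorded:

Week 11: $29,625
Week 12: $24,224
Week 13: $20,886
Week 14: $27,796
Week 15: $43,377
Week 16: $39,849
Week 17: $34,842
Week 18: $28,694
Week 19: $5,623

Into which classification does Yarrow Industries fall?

Aggregate gross sales into the state: $29,625 + $24,224 + $20,886 + $27,796 + $43,377 + $39,849 + $34,842 + $28,694 + $5,623 = $254,916.
$254,916 ≤ $270,000, so Band 1 applies.

Band 1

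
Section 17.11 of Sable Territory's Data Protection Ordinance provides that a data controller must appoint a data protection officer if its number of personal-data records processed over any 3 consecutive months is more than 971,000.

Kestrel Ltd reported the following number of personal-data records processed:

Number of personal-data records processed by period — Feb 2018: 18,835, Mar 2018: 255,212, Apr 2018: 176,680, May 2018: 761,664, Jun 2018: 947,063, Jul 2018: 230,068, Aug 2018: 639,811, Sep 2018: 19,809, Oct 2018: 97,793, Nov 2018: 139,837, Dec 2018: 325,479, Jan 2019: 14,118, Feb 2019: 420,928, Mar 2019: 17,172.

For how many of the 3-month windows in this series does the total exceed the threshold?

Feb 2018–Apr 2018: 18,835 + 255,212 + 176,680 = 450,727 (under)
Mar 2018–May 2018: 255,212 + 176,680 + 761,664 = 1,193,556 (over)
Apr 2018–Jun 2018: 176,680 + 761,664 + 947,063 = 1,885,407 (over)
May 2018–Jul 2018: 761,664 + 947,063 + 230,068 = 1,938,795 (over)
Jun 2018–Aug 2018: 947,063 + 230,068 + 639,811 = 1,816,942 (over)
Jul 2018–Sep 2018: 230,068 + 639,811 + 19,809 = 889,688 (under)
Aug 2018–Oct 2018: 639,811 + 19,809 + 97,793 = 757,413 (under)
Sep 2018–Nov 2018: 19,809 + 97,793 + 139,837 = 257,439 (under)
Oct 2018–Dec 2018: 97,793 + 139,837 + 325,479 = 563,109 (under)
Nov 2018–Jan 2019: 139,837 + 325,479 + 14,118 = 479,434 (under)
Dec 2018–Feb 2019: 325,479 + 14,118 + 420,928 = 760,525 (under)
Jan 2019–Mar 2019: 14,118 + 420,928 + 17,172 = 452,218 (under)
4 windows exceed the threshold.

4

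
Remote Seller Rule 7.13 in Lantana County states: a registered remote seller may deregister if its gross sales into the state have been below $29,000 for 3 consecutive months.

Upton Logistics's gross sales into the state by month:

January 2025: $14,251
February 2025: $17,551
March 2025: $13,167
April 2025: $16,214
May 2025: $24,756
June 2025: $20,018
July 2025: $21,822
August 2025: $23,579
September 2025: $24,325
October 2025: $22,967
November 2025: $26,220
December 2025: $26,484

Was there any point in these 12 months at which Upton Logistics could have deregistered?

Yes

Months below $29,000: January 2025, February 2025, March 2025, April 2025, May 2025, June 2025, July 2025, August 2025, September 2025, October 2025, November 2025, December 2025.
Longest run of consecutive months below the threshold: 12.
12 ≥ 3, so Upton Logistics became eligible.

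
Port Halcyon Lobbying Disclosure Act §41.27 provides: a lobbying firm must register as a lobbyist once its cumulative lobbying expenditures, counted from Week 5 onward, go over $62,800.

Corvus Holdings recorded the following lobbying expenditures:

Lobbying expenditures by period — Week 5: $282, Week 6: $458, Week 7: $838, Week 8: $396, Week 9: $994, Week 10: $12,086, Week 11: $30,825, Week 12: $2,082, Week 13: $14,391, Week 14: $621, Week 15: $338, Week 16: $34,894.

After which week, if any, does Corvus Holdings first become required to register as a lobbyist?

Through Week 5: $282
Through Week 6: $740
Through Week 7: $1,578
Through Week 8: $1,974
Through Week 9: $2,968
Through Week 10: $15,054
Through Week 11: $45,879
Through Week 12: $47,961
Through Week 13: $62,352
Through Week 14: $62,973 ← exceeds threshold

Week 14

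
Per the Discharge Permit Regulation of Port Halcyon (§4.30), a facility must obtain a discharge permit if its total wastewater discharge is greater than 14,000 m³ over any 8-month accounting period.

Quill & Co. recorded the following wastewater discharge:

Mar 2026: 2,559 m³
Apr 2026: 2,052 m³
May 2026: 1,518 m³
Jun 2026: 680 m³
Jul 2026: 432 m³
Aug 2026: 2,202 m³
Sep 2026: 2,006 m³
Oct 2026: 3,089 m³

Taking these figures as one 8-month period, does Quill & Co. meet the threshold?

Total wastewater discharge: 2,559 m³ + 2,052 m³ + 1,518 m³ + 680 m³ + 432 m³ + 2,202 m³ + 2,006 m³ + 3,089 m³ = 14,538 m³.
14,538 m³ > 14,000 m³, so the threshold is exceeded.

Yes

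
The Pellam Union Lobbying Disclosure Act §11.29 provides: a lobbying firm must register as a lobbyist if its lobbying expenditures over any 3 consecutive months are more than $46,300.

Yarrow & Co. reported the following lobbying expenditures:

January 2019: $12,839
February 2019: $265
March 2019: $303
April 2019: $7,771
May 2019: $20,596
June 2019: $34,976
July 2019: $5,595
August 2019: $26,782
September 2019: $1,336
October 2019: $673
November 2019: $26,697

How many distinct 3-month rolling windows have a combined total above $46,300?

January 2019–March 2019: $12,839 + $265 + $303 = $13,407 (under)
February 2019–April 2019: $265 + $303 + $7,771 = $8,339 (under)
March 2019–May 2019: $303 + $7,771 + $20,596 = $28,670 (under)
April 2019–June 2019: $7,771 + $20,596 + $34,976 = $63,343 (over)
May 2019–July 2019: $20,596 + $34,976 + $5,595 = $61,167 (over)
June 2019–August 2019: $34,976 + $5,595 + $26,782 = $67,353 (over)
July 2019–September 2019: $5,595 + $26,782 + $1,336 = $33,713 (under)
August 2019–October 2019: $26,782 + $1,336 + $673 = $28,791 (under)
September 2019–November 2019: $1,336 + $673 + $26,697 = $28,706 (under)
3 windows exceed the threshold.

3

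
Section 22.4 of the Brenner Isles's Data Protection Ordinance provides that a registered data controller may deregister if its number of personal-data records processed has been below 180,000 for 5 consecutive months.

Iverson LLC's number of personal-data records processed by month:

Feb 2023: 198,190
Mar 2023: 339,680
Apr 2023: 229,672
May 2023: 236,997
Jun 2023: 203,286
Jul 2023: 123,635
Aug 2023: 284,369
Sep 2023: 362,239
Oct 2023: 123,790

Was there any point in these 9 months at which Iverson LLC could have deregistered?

No

Months below 180,000: Jul 2023, Oct 2023.
Longest run of consecutive months below the threshold: 1.
1 < 5, so Iverson LLC never became eligible.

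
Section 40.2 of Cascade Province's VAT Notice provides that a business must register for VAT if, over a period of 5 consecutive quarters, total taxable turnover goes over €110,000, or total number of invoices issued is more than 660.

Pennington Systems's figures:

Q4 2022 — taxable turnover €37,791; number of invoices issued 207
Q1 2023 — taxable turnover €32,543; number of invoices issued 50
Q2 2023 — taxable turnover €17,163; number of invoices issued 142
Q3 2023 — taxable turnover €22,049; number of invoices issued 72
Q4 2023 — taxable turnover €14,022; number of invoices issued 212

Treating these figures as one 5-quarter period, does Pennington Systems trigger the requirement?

Yes

Total taxable turnover: €37,791 + €32,543 + €17,163 + €22,049 + €14,022 = €123,568 (> €110,000).
Total number of invoices issued: 207 + 50 + 142 + 72 + 212 = 683 (> 660).
The test is 'or': at least one threshold is exceeded.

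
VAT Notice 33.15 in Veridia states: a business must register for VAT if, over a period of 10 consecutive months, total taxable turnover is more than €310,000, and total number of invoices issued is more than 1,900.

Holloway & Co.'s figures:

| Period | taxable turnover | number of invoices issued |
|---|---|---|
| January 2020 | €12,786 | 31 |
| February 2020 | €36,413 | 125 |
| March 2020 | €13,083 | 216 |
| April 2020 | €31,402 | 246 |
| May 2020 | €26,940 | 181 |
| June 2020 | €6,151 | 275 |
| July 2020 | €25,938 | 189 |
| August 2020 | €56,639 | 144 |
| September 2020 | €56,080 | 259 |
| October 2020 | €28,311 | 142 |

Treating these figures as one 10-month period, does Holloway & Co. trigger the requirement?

Total taxable turnover: €12,786 + €36,413 + €13,083 + €31,402 + €26,940 + €6,151 + €25,938 + €56,639 + €56,080 + €28,311 = €293,743 (≤ €310,000).
Total number of invoices issued: 31 + 125 + 216 + 246 + 181 + 275 + 189 + 144 + 259 + 142 = 1,808 (≤ 1,900).
The test is 'and': the rule requires both, and at least one is not exceeded.

No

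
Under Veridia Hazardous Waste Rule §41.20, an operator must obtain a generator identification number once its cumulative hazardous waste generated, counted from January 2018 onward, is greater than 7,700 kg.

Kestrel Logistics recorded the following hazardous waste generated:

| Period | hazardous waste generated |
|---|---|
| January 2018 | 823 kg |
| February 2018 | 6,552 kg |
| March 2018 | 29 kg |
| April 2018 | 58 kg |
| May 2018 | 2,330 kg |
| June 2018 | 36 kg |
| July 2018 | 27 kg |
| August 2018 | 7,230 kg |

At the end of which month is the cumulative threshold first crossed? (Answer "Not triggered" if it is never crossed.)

May 2018

Through January 2018: 823 kg
Through February 2018: 7,375 kg
Through March 2018: 7,404 kg
Through April 2018: 7,462 kg
Through May 2018: 9,792 kg ← exceeds threshold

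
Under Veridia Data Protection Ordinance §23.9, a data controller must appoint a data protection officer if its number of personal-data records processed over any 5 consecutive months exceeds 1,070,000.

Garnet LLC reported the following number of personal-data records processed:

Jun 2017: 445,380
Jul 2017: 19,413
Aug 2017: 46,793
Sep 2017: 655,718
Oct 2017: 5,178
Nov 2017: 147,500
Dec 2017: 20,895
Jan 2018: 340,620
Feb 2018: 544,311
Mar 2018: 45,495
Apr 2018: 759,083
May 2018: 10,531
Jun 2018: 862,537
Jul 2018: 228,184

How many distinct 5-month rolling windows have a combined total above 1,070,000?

7

Jun 2017–Oct 2017: 445,380 + 19,413 + 46,793 + 655,718 + 5,178 = 1,172,482 (over)
Jul 2017–Nov 2017: 19,413 + 46,793 + 655,718 + 5,178 + 147,500 = 874,602 (under)
Aug 2017–Dec 2017: 46,793 + 655,718 + 5,178 + 147,500 + 20,895 = 876,084 (under)
Sep 2017–Jan 2018: 655,718 + 5,178 + 147,500 + 20,895 + 340,620 = 1,169,911 (over)
Oct 2017–Feb 2018: 5,178 + 147,500 + 20,895 + 340,620 + 544,311 = 1,058,504 (under)
Nov 2017–Mar 2018: 147,500 + 20,895 + 340,620 + 544,311 + 45,495 = 1,098,821 (over)
Dec 2017–Apr 2018: 20,895 + 340,620 + 544,311 + 45,495 + 759,083 = 1,710,404 (over)
Jan 2018–May 2018: 340,620 + 544,311 + 45,495 + 759,083 + 10,531 = 1,700,040 (over)
Feb 2018–Jun 2018: 544,311 + 45,495 + 759,083 + 10,531 + 862,537 = 2,221,957 (over)
Mar 2018–Jul 2018: 45,495 + 759,083 + 10,531 + 862,537 + 228,184 = 1,905,830 (over)
7 windows exceed the threshold.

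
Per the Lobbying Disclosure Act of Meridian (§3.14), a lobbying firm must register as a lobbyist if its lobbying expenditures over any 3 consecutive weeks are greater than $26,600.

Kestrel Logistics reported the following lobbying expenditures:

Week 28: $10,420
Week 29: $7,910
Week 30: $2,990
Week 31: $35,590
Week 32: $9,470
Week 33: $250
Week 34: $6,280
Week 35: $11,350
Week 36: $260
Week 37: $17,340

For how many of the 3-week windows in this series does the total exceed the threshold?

4

Week 28–Week 30: $10,420 + $7,910 + $2,990 = $21,320 (under)
Week 29–Week 31: $7,910 + $2,990 + $35,590 = $46,490 (over)
Week 30–Week 32: $2,990 + $35,590 + $9,470 = $48,050 (over)
Week 31–Week 33: $35,590 + $9,470 + $250 = $45,310 (over)
Week 32–Week 34: $9,470 + $250 + $6,280 = $16,000 (under)
Week 33–Week 35: $250 + $6,280 + $11,350 = $17,880 (under)
Week 34–Week 36: $6,280 + $11,350 + $260 = $17,890 (under)
Week 35–Week 37: $11,350 + $260 + $17,340 = $28,950 (over)
4 windows exceed the threshold.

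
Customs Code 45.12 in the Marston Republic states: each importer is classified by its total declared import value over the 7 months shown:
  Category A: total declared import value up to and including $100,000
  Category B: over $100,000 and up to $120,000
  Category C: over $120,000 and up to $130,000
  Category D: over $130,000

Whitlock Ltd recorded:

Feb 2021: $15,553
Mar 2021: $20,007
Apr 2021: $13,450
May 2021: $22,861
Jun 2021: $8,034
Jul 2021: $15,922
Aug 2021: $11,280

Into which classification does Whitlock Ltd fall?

Category B

Total declared import value: $15,553 + $20,007 + $13,450 + $22,861 + $8,034 + $15,922 + $11,280 = $107,107.
$100,000 < $107,107 ≤ $120,000, so Category B applies.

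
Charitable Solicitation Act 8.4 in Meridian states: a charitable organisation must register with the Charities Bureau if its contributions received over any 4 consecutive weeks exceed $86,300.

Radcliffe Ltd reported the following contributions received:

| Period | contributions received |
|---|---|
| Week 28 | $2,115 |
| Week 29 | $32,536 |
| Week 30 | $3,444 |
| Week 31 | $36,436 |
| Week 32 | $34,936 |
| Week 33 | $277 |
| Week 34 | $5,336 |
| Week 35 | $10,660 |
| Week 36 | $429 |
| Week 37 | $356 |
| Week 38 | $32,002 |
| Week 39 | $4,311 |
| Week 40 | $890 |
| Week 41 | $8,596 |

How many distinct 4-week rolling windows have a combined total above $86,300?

Week 28–Week 31: $2,115 + $32,536 + $3,444 + $36,436 = $74,531 (under)
Week 29–Week 32: $32,536 + $3,444 + $36,436 + $34,936 = $107,352 (over)
Week 30–Week 33: $3,444 + $36,436 + $34,936 + $277 = $75,093 (under)
Week 31–Week 34: $36,436 + $34,936 + $277 + $5,336 = $76,985 (under)
Week 32–Week 35: $34,936 + $277 + $5,336 + $10,660 = $51,209 (under)
Week 33–Week 36: $277 + $5,336 + $10,660 + $429 = $16,702 (under)
Week 34–Week 37: $5,336 + $10,660 + $429 + $356 = $16,781 (under)
Week 35–Week 38: $10,660 + $429 + $356 + $32,002 = $43,447 (under)
Week 36–Week 39: $429 + $356 + $32,002 + $4,311 = $37,098 (under)
Week 37–Week 40: $356 + $32,002 + $4,311 + $890 = $37,559 (under)
Week 38–Week 41: $32,002 + $4,311 + $890 + $8,596 = $45,799 (under)
1 window exceeds the threshold.

1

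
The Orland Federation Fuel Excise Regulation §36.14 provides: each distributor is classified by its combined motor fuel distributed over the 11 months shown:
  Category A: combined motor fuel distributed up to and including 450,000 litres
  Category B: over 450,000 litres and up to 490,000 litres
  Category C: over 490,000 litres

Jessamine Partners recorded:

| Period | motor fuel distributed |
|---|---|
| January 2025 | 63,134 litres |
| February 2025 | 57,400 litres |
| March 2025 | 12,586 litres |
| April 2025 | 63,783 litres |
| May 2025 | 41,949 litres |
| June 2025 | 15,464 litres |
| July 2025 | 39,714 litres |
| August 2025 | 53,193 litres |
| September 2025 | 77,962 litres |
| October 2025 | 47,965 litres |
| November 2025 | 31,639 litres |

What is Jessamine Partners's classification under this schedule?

Combined motor fuel distributed: 63,134 litres + 57,400 litres + 12,586 litres + 63,783 litres + 41,949 litres + 15,464 litres + 39,714 litres + 53,193 litres + 77,962 litres + 47,965 litres + 31,639 litres = 504,789 litres.
504,789 litres > 490,000 litres, so Category C applies.

Category C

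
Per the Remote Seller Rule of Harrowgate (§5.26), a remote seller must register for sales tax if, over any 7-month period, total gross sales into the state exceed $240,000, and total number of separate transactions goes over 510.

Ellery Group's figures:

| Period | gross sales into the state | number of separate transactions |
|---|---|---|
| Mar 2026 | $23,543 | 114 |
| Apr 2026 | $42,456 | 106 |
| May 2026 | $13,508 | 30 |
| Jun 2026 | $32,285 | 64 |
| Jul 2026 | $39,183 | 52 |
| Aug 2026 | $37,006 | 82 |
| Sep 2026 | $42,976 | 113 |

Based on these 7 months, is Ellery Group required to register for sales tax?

No

Total gross sales into the state: $23,543 + $42,456 + $13,508 + $32,285 + $39,183 + $37,006 + $42,976 = $230,957 (≤ $240,000).
Total number of separate transactions: 114 + 106 + 30 + 64 + 52 + 82 + 113 = 561 (> 510).
The test is 'and': the rule requires both, and at least one is not exceeded.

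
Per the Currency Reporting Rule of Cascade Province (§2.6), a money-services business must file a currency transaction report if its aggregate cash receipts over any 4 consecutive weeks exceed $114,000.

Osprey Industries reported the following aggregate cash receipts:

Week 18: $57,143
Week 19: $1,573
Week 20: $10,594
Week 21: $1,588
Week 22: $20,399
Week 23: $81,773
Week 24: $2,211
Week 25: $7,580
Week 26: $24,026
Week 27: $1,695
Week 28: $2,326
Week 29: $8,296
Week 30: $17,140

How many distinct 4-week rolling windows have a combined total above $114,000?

2

Week 18–Week 21: $57,143 + $1,573 + $10,594 + $1,588 = $70,898 (under)
Week 19–Week 22: $1,573 + $10,594 + $1,588 + $20,399 = $34,154 (under)
Week 20–Week 23: $10,594 + $1,588 + $20,399 + $81,773 = $114,354 (over)
Week 21–Week 24: $1,588 + $20,399 + $81,773 + $2,211 = $105,971 (under)
Week 22–Week 25: $20,399 + $81,773 + $2,211 + $7,580 = $111,963 (under)
Week 23–Week 26: $81,773 + $2,211 + $7,580 + $24,026 = $115,590 (over)
Week 24–Week 27: $2,211 + $7,580 + $24,026 + $1,695 = $35,512 (under)
Week 25–Week 28: $7,580 + $24,026 + $1,695 + $2,326 = $35,627 (under)
Week 26–Week 29: $24,026 + $1,695 + $2,326 + $8,296 = $36,343 (under)
Week 27–Week 30: $1,695 + $2,326 + $8,296 + $17,140 = $29,457 (under)
2 windows exceed the threshold.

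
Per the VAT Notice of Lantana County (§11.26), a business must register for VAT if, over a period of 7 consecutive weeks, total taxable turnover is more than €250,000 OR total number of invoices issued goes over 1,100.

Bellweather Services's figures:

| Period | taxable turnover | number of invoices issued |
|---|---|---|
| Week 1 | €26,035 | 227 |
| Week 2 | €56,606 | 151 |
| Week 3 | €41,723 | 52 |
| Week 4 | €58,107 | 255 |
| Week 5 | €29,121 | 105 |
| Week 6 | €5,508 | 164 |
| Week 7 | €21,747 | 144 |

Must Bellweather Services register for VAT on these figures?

Total taxable turnover: €26,035 + €56,606 + €41,723 + €58,107 + €29,121 + €5,508 + €21,747 = €238,847 (≤ €250,000).
Total number of invoices issued: 227 + 151 + 52 + 255 + 105 + 164 + 144 = 1,098 (≤ 1,100).
The test is 'or': neither threshold is exceeded.

No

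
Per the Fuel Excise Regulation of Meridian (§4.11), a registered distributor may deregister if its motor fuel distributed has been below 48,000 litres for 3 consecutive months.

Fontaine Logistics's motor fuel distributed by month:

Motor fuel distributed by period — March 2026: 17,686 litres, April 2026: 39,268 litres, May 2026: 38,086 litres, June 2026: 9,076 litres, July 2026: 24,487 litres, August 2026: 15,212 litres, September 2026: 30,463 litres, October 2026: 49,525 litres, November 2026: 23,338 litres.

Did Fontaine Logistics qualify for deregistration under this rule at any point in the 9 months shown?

Yes

Months below 48,000 litres: March 2026, April 2026, May 2026, June 2026, July 2026, August 2026, September 2026, November 2026.
Longest run of consecutive months below the threshold: 7.
7 ≥ 3, so Fontaine Logistics became eligible.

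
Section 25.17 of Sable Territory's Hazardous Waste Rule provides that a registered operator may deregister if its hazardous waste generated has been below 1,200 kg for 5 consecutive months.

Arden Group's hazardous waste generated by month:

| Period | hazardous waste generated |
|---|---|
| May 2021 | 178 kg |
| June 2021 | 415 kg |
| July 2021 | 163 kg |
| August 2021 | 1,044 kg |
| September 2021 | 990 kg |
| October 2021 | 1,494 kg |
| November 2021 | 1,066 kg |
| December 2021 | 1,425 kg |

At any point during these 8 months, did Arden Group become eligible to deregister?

Months below 1,200 kg: May 2021, June 2021, July 2021, August 2021, September 2021, November 2021.
Longest run of consecutive months below the threshold: 5.
5 ≥ 5, so Arden Group became eligible.

Yes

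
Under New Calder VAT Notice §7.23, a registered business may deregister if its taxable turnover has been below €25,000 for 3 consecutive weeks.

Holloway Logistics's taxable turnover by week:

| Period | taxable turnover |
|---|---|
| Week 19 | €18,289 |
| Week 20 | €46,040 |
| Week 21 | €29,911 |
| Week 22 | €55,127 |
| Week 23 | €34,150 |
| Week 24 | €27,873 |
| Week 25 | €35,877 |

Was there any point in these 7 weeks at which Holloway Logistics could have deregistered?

No

Weeks below €25,000: Week 19.
Longest run of consecutive weeks below the threshold: 1.
1 < 3, so Holloway Logistics never became eligible.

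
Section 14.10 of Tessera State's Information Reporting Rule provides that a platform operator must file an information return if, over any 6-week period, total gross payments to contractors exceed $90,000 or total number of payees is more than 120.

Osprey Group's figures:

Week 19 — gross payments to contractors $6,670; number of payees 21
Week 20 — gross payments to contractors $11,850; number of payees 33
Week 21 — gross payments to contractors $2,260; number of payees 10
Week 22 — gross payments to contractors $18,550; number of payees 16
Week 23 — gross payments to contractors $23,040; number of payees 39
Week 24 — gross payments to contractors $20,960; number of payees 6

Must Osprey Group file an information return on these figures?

Yes

Total gross payments to contractors: $6,670 + $11,850 + $2,260 + $18,550 + $23,040 + $20,960 = $83,330 (≤ $90,000).
Total number of payees: 21 + 33 + 10 + 16 + 39 + 6 = 125 (> 120).
The test is 'or': at least one threshold is exceeded.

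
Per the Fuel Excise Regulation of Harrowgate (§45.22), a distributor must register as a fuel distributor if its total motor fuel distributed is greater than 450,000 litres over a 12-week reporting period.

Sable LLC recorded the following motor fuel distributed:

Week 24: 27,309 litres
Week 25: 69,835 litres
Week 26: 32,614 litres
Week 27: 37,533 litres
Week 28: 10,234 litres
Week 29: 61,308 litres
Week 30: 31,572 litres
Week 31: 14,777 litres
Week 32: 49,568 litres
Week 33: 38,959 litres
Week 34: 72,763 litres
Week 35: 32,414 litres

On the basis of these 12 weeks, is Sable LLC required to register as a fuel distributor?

Yes

Total motor fuel distributed: 27,309 litres + 69,835 litres + 32,614 litres + 37,533 litres + 10,234 litres + 61,308 litres + 31,572 litres + 14,777 litres + 49,568 litres + 38,959 litres + 72,763 litres + 32,414 litres = 478,886 litres.
478,886 litres > 450,000 litres, so the threshold is exceeded.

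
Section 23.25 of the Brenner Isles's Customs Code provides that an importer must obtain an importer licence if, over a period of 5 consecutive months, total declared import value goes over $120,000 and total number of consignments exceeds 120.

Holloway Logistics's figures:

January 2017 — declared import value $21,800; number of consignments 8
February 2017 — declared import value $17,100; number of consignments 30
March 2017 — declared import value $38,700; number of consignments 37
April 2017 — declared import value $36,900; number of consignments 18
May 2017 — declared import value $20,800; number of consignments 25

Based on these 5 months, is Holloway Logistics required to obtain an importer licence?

No

Total declared import value: $21,800 + $17,100 + $38,700 + $36,900 + $20,800 = $135,300 (> $120,000).
Total number of consignments: 8 + 30 + 37 + 18 + 25 = 118 (≤ 120).
The test is 'and': the rule requires both, and at least one is not exceeded.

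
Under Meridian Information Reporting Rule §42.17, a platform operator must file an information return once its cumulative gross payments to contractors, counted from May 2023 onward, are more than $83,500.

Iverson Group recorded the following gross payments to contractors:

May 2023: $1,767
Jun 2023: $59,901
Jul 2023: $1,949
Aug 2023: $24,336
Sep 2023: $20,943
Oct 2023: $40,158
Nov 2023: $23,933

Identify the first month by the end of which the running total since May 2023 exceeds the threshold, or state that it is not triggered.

Through May 2023: $1,767
Through Jun 2023: $61,668
Through Jul 2023: $63,617
Through Aug 2023: $87,953 ← exceeds threshold

Aug 2023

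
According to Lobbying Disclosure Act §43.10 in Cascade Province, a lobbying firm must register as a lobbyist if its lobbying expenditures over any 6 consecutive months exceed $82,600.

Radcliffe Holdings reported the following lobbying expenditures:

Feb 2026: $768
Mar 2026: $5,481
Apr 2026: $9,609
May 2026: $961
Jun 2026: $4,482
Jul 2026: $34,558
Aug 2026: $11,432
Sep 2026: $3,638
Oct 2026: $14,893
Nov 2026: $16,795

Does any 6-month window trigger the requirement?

Feb 2026–Jul 2026: $768 + $5,481 + $9,609 + $961 + $4,482 + $34,558 = $55,859 (under)
Mar 2026–Aug 2026: $5,481 + $9,609 + $961 + $4,482 + $34,558 + $11,432 = $66,523 (under)
Apr 2026–Sep 2026: $9,609 + $961 + $4,482 + $34,558 + $11,432 + $3,638 = $64,680 (under)
May 2026–Oct 2026: $961 + $4,482 + $34,558 + $11,432 + $3,638 + $14,893 = $69,964 (under)
Jun 2026–Nov 2026: $4,482 + $34,558 + $11,432 + $3,638 + $14,893 + $16,795 = $85,798 (over)
At least one window exceeds $82,600.

Yes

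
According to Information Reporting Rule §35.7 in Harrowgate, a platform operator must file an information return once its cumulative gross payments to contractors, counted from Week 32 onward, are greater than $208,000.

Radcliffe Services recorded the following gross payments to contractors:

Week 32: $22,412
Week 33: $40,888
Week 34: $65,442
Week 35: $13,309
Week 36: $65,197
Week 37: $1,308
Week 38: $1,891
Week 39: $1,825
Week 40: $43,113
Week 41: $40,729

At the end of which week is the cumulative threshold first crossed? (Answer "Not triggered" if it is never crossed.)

Through Week 32: $22,412
Through Week 33: $63,300
Through Week 34: $128,742
Through Week 35: $142,051
Through Week 36: $207,248
Through Week 37: $208,556 ← exceeds threshold

Week 37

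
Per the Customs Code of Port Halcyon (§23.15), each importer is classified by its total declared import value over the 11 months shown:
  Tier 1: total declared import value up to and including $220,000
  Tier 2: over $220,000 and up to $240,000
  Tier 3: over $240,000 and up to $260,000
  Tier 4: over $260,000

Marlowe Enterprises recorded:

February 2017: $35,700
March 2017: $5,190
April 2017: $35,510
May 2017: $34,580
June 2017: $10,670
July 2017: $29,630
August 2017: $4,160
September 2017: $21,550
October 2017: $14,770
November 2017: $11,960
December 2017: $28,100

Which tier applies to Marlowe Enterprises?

Total declared import value: $35,700 + $5,190 + $35,510 + $34,580 + $10,670 + $29,630 + $4,160 + $21,550 + $14,770 + $11,960 + $28,100 = $231,820.
$220,000 < $231,820 ≤ $240,000, so Tier 2 applies.

Tier 2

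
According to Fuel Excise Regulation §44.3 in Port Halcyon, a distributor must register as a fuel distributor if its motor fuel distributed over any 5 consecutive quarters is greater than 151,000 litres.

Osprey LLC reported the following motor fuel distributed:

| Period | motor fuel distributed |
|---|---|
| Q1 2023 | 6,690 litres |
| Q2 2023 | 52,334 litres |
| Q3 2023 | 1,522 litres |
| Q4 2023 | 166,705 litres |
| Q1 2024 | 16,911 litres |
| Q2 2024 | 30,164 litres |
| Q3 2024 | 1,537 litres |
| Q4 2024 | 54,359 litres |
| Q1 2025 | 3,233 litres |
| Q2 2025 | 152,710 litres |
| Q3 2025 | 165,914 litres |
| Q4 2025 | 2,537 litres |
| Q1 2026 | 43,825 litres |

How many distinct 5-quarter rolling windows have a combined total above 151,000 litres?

8

Q1 2023–Q1 2024: 6,690 litres + 52,334 litres + 1,522 litres + 166,705 litres + 16,911 litres = 244,162 litres (over)
Q2 2023–Q2 2024: 52,334 litres + 1,522 litres + 166,705 litres + 16,911 litres + 30,164 litres = 267,636 litres (over)
Q3 2023–Q3 2024: 1,522 litres + 166,705 litres + 16,911 litres + 30,164 litres + 1,537 litres = 216,839 litres (over)
Q4 2023–Q4 2024: 166,705 litres + 16,911 litres + 30,164 litres + 1,537 litres + 54,359 litres = 269,676 litres (over)
Q1 2024–Q1 2025: 16,911 litres + 30,164 litres + 1,537 litres + 54,359 litres + 3,233 litres = 106,204 litres (under)
Q2 2024–Q2 2025: 30,164 litres + 1,537 litres + 54,359 litres + 3,233 litres + 152,710 litres = 242,003 litres (over)
Q3 2024–Q3 2025: 1,537 litres + 54,359 litres + 3,233 litres + 152,710 litres + 165,914 litres = 377,753 litres (over)
Q4 2024–Q4 2025: 54,359 litres + 3,233 litres + 152,710 litres + 165,914 litres + 2,537 litres = 378,753 litres (over)
Q1 2025–Q1 2026: 3,233 litres + 152,710 litres + 165,914 litres + 2,537 litres + 43,825 litres = 368,219 litres (over)
8 windows exceed the threshold.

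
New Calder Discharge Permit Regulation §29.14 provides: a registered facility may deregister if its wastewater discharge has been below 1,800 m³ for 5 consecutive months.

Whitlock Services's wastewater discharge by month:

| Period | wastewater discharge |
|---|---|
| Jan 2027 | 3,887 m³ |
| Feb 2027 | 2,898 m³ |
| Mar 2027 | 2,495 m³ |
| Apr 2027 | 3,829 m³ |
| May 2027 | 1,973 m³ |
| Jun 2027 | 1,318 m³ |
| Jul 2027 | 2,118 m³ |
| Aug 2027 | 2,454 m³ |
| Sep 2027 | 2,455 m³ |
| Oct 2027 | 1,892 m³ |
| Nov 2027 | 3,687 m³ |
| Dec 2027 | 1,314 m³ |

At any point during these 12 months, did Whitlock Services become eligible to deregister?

No

Months below 1,800 m³: Jun 2027, Dec 2027.
Longest run of consecutive months below the threshold: 1.
1 < 5, so Whitlock Services never became eligible.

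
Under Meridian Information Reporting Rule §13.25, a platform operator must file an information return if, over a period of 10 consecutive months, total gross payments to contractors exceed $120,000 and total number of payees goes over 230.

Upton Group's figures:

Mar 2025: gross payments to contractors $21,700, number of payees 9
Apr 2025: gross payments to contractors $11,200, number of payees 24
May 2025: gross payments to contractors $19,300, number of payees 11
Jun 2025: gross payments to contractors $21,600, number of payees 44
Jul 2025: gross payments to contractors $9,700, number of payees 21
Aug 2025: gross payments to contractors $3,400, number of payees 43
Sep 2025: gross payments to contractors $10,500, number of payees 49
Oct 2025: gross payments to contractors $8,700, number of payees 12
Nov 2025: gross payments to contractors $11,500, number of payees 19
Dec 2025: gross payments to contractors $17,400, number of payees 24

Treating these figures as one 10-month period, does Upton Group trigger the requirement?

Yes

Total gross payments to contractors: $21,700 + $11,200 + $19,300 + $21,600 + $9,700 + $3,400 + $10,500 + $8,700 + $11,500 + $17,400 = $135,000 (> $120,000).
Total number of payees: 9 + 24 + 11 + 44 + 21 + 43 + 49 + 12 + 19 + 24 = 256 (> 230).
The test is 'and': both thresholds are exceeded.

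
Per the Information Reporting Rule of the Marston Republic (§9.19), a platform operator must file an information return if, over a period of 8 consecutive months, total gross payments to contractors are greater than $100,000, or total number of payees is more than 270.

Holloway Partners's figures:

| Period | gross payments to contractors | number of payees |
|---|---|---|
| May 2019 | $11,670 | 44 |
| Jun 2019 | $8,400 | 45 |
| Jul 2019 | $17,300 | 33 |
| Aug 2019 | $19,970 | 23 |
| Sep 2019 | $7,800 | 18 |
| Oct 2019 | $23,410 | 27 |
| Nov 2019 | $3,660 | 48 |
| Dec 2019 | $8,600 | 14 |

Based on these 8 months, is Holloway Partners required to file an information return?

Yes

Total gross payments to contractors: $11,670 + $8,400 + $17,300 + $19,970 + $7,800 + $23,410 + $3,660 + $8,600 = $100,810 (> $100,000).
Total number of payees: 44 + 45 + 33 + 23 + 18 + 27 + 48 + 14 = 252 (≤ 270).
The test is 'or': at least one threshold is exceeded.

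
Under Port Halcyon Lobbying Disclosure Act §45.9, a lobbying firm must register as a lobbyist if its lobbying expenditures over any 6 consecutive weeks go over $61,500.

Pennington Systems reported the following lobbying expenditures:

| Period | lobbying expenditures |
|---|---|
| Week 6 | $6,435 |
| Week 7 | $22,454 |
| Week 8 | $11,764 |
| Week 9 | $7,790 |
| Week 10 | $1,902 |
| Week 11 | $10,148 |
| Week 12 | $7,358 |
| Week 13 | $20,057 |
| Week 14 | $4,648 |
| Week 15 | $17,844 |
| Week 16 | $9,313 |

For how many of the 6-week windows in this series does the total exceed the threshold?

Week 6–Week 11: $6,435 + $22,454 + $11,764 + $7,790 + $1,902 + $10,148 = $60,493 (under)
Week 7–Week 12: $22,454 + $11,764 + $7,790 + $1,902 + $10,148 + $7,358 = $61,416 (under)
Week 8–Week 13: $11,764 + $7,790 + $1,902 + $10,148 + $7,358 + $20,057 = $59,019 (under)
Week 9–Week 14: $7,790 + $1,902 + $10,148 + $7,358 + $20,057 + $4,648 = $51,903 (under)
Week 10–Week 15: $1,902 + $10,148 + $7,358 + $20,057 + $4,648 + $17,844 = $61,957 (over)
Week 11–Week 16: $10,148 + $7,358 + $20,057 + $4,648 + $17,844 + $9,313 = $69,368 (over)
2 windows exceed the threshold.

2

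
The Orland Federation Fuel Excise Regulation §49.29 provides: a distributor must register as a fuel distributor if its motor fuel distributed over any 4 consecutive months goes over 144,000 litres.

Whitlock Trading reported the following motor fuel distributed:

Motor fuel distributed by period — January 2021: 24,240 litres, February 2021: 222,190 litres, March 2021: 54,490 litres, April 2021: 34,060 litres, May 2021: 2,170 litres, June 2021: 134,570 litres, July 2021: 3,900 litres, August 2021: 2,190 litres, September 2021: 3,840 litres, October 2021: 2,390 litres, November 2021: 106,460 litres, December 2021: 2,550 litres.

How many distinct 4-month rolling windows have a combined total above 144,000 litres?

5

January 2021–April 2021: 24,240 litres + 222,190 litres + 54,490 litres + 34,060 litres = 334,980 litres (over)
February 2021–May 2021: 222,190 litres + 54,490 litres + 34,060 litres + 2,170 litres = 312,910 litres (over)
March 2021–June 2021: 54,490 litres + 34,060 litres + 2,170 litres + 134,570 litres = 225,290 litres (over)
April 2021–July 2021: 34,060 litres + 2,170 litres + 134,570 litres + 3,900 litres = 174,700 litres (over)
May 2021–August 2021: 2,170 litres + 134,570 litres + 3,900 litres + 2,190 litres = 142,830 litres (under)
June 2021–September 2021: 134,570 litres + 3,900 litres + 2,190 litres + 3,840 litres = 144,500 litres (over)
July 2021–October 2021: 3,900 litres + 2,190 litres + 3,840 litres + 2,390 litres = 12,320 litres (under)
August 2021–November 2021: 2,190 litres + 3,840 litres + 2,390 litres + 106,460 litres = 114,880 litres (under)
September 2021–December 2021: 3,840 litres + 2,390 litres + 106,460 litres + 2,550 litres = 115,240 litres (under)
5 windows exceed the threshold.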